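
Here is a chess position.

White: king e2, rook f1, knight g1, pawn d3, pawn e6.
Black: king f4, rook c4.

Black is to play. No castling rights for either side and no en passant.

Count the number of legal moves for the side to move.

4

Black to move; king on f4.
In check: yes, from the white rook on f1.
Legal moves: Kg5, Ke5, Kg4, Kg3.
Count: 4.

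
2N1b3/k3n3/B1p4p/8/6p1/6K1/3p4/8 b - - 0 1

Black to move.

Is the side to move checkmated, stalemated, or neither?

Black to move; black king on a7.
In check: yes, from the white knight on c8.
Legal moves for Black: Kb8, Ka8, Kxa6, Nxc8.
Black is in check but has 4 legal moves → neither.

neither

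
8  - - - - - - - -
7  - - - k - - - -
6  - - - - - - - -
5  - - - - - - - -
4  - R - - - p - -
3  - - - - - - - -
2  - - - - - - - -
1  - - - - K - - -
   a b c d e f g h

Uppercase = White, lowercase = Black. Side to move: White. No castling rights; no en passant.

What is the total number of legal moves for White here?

White to move; king on e1.
In check: no.
Legal moves: Rb8, Rb7+, Rb6, Rb5, Rxf4, Re4, Rd4+, Rc4, Ra4, Rb3, Rb2, Rb1, Kf2, Ke2, Kd2, Kf1, Kd1.
Count: 17.

17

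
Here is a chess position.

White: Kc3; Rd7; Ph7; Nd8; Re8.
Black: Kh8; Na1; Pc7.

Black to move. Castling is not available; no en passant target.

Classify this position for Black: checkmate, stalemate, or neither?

checkmate

Black to move; black king on h8.
In check: yes, from the white rook on e8.
King squares — g7: attacked by Rd7; h7: attacked by Rd7; g8: attacked by Ph7.
Legal moves for Black: none.
In check with no legal moves → checkmate.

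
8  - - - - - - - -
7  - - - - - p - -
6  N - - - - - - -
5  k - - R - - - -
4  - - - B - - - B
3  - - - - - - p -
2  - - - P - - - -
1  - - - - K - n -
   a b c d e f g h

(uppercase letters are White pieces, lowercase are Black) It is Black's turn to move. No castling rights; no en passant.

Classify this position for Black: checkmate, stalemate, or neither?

Black to move; black king on a5.
In check: yes, from the white rook on d5.
King squares — a4: available; b4: attacked by Na6; b5: attacked by Rd5; a6: available; b6: attacked by Bd4.
Legal moves for Black: Kxa6, Ka4.
Black is in check but has 2 legal moves → neither.

neither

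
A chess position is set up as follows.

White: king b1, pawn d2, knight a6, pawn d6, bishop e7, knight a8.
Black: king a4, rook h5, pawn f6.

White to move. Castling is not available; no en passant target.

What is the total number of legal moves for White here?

17

White to move; king on b1.
In check: no.
Legal moves: N8c7, Nb6+, Bf8, Bd8, Bxf6, Nb8, N6c7, Nc5+, Nb4, Kc2, Kb2, Ka2, Kc1, Ka1, d7, d3, d4.
Count: 17.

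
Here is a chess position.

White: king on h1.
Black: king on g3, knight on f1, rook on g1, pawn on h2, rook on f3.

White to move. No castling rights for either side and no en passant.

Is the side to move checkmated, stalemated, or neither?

checkmate

White to move; white king on h1.
In check: yes, from the black rook on g1.
King squares — g1: attacked by Ph2; g2: attacked by Rg1; h2: attacked by Nf1.
Legal moves for White: none.
In check with no legal moves → checkmate.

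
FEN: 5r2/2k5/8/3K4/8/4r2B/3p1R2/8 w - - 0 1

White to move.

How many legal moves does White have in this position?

21

White to move; king on d5.
In check: no.
Legal moves: Kc5, Kd4, Kc4, Bc8, Bd7, Be6, Bf5, Bg4, Bg2, Bf1, Rxf8, Rf7+, Rf6, Rf5, Rf4, Rf3, Rh2, Rg2, Re2, Rxd2, Rf1.
Count: 21.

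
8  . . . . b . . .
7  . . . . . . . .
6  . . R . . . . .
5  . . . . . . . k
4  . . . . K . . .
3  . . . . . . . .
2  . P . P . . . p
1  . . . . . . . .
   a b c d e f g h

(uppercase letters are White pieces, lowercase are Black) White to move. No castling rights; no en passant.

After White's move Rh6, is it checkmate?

After Rh6: black king on h5; in check: yes, from the white rook on h6.
Black has 3 legal replies: Kxh6, Kg5, Kg4.
In check but a legal move exists → not checkmate.

no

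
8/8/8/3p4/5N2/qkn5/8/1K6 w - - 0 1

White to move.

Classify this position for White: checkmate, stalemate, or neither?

White to move; white king on b1.
In check: yes, from the black knight on c3.
King squares — a1: attacked by Qa3; c1: attacked by Qa3; a2: attacked by Qa3; b2: attacked by Qa3; c2: attacked by Kb3.
Legal moves for White: none.
In check with no legal moves → checkmate.

checkmate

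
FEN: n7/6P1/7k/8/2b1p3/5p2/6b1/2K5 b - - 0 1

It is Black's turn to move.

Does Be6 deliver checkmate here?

After Be6: white king on c1; in check: no.
White is not in check, so this cannot be checkmate.

no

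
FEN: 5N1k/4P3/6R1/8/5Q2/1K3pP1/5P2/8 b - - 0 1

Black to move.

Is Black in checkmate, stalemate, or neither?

stalemate

Black to move; black king on h8.
In check: no.
King squares — g7: attacked by Rg6; h7: attacked by Nf8; g8: attacked by Rg6.
Legal moves for Black: none.
Not in check and no legal moves → stalemate.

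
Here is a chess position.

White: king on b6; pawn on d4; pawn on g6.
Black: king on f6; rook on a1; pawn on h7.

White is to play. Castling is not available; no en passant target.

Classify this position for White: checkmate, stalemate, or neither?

White to move; white king on b6.
In check: no.
Legal moves for White: Kc7, Kb7, Kc6, Kc5, Kb5, gxh7, g7, d5.
White has 8 legal moves and is not in check → neither.

neither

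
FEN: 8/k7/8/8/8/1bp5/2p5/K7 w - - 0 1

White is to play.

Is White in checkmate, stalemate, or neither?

White to move; white king on a1.
In check: no.
King squares — b1: attacked by Pc2; a2: attacked by Bb3; b2: attacked by Pc3.
Legal moves for White: none.
Not in check and no legal moves → stalemate.

stalemate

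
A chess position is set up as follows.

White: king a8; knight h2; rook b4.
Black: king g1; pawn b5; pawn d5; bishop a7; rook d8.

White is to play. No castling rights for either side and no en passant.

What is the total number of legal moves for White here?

2

White to move; king on a8.
In check: yes, from the black rook on d8.
Legal moves: Kb7, Kxa7.
Count: 2.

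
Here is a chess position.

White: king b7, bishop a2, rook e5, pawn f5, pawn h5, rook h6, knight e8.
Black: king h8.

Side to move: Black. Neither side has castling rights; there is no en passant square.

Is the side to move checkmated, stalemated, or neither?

Black to move; black king on h8.
In check: yes, from the white rook on h6.
King squares — g7: attacked by Ne8; h7: attacked by Rh6; g8: attacked by Ba2.
Legal moves for Black: none.
In check with no legal moves → checkmate.

checkmate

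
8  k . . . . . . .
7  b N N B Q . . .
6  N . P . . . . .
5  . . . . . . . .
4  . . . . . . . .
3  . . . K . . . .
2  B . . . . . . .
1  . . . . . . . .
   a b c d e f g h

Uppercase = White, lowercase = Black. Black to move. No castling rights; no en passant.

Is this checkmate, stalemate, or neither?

checkmate

Black to move; black king on a8.
In check: yes, from the white knight on c7.
King squares — a7: own bishop; b7: attacked by Pc6; b8: attacked by Na6.
Legal moves for Black: none.
In check with no legal moves → checkmate.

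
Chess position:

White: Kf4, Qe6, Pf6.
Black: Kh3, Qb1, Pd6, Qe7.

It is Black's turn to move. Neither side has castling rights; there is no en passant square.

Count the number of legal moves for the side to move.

Black to move; king on h3.
In check: yes, from the white queen on e6.
Legal moves: Kh4, Kh2, Kg2, Qxe6, Qf5+.
Count: 5.

5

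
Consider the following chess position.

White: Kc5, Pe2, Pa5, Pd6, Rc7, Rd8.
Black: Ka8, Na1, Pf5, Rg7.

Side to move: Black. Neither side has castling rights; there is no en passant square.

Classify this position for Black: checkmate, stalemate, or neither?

checkmate

Black to move; black king on a8.
In check: yes, from the white rook on d8.
King squares — a7: attacked by Rc7; b7: attacked by Rc7; b8: attacked by Rd8.
Legal moves for Black: none.
In check with no legal moves → checkmate.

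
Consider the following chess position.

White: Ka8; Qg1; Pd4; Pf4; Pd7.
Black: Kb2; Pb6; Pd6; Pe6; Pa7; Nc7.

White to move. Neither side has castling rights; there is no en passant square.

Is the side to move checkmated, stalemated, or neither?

White to move; white king on a8.
In check: yes, from the black knight on c7.
Legal moves for White: Kb8, Kb7, Kxa7.
White is in check but has 3 legal moves → neither.

neither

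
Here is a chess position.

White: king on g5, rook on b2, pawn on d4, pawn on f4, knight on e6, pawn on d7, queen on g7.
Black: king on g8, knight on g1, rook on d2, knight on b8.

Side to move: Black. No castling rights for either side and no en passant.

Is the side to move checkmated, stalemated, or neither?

checkmate

Black to move; black king on g8.
In check: yes, from the white queen on g7.
King squares — f7: attacked by Qg7; g7: attacked by Ne6; h7: attacked by Qg7; f8: attacked by Ne6; h8: attacked by Qg7.
Legal moves for Black: none.
In check with no legal moves → checkmate.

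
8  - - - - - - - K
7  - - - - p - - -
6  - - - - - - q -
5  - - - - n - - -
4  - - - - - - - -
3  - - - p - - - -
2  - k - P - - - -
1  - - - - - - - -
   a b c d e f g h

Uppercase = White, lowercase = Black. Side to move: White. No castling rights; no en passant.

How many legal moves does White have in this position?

0

White to move; king on h8.
In check: no.
Legal moves: none.
Count: 0.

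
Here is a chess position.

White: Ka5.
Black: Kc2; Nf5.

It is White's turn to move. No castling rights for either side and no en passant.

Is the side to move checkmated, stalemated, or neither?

neither

White to move; white king on a5.
In check: no.
Legal moves for White: Kb6, Ka6, Kb5, Kb4, Ka4.
White has 5 legal moves and is not in check → neither.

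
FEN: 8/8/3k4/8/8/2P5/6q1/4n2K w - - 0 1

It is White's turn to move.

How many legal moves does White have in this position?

0

White to move; king on h1.
In check: yes, from the black queen on g2.
Legal moves: none.
Count: 0.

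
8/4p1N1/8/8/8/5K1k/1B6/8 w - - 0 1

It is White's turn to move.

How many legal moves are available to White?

16

White to move; king on f3.
In check: no.
Legal moves: Ne8, Ne6, Nh5, Nf5, Kf4, Ke4, Ke3, Kf2, Ke2, Bf6, Be5, Bd4, Bc3, Ba3, Bc1, Ba1.
Count: 16.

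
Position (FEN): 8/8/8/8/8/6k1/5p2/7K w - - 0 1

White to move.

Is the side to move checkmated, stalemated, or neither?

White to move; white king on h1.
In check: no.
King squares — g1: attacked by Pf2; g2: attacked by Kg3; h2: attacked by Kg3.
Legal moves for White: none.
Not in check and no legal moves → stalemate.

stalemate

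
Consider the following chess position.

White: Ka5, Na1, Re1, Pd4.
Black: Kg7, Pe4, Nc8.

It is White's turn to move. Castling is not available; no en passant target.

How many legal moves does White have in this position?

White to move; king on a5.
In check: no.
Legal moves: Ka6, Kb5, Kb4, Ka4, Rxe4, Re3, Re2, Rh1, Rg1+, Rf1, Rd1, Rc1, Rb1, Nb3, Nc2, d5.
Count: 16.

16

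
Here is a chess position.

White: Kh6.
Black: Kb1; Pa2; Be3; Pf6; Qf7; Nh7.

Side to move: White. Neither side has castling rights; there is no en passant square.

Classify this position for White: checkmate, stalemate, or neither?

checkmate

White to move; white king on h6.
In check: yes, from the black bishop on e3.
King squares — g5: attacked by Be3; h5: attacked by Qf7; g6: attacked by Qf7; g7: attacked by Qf7; h7: attacked by Qf7.
Legal moves for White: none.
In check with no legal moves → checkmate.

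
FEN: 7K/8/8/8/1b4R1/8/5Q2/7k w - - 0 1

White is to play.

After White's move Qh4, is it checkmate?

yes

After Qh4: black king on h1; in check: yes, from the white queen on h4.
King squares — g1: attacked by Rg4; g2: attacked by Rg4; h2: attacked by Qh4.
Black has no legal moves → checkmate.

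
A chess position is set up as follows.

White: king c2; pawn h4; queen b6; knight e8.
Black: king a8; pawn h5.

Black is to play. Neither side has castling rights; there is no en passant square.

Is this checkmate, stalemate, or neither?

Black to move; black king on a8.
In check: no.
King squares — a7: attacked by Qb6; b7: attacked by Qb6; b8: attacked by Qb6.
Legal moves for Black: none.
Not in check and no legal moves → stalemate.

stalemate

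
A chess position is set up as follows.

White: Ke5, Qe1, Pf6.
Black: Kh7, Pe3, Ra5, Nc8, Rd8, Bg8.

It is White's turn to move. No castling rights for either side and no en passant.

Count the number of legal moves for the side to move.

3

White to move; king on e5.
In check: yes, from the black rook on a5.
Legal moves: Kf4, Ke4, Qxa5.
Count: 3.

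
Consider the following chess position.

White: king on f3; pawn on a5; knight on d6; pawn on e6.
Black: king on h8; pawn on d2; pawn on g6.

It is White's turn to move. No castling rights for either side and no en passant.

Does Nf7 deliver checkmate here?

no

After Nf7: black king on h8; in check: yes, from the white knight on f7.
Black has 3 legal replies: Kg8, Kh7, Kg7.
In check but a legal move exists → not checkmate.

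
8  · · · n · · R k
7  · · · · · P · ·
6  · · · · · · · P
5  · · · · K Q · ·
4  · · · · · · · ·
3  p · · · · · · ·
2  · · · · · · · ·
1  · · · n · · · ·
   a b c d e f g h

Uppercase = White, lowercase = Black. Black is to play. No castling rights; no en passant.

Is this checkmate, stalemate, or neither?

checkmate

Black to move; black king on h8.
In check: yes, from the white rook on g8.
King squares — g7: attacked by Ph6; h7: attacked by Qf5; g8: attacked by Pf7.
Legal moves for Black: none.
In check with no legal moves → checkmate.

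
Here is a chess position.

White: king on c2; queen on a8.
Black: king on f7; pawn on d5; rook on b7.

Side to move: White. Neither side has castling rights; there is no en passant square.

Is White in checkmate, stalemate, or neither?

neither

White to move; white king on c2.
In check: no.
Legal moves for White include: Qh8, Qg8+, Qf8+, Qe8+, Qd8, Qc8, Qb8, Qxb7+, Qa7, Qa6, Qa5, Qa4, Qa3, Qa2, Qa1, Kd3, Kc3, Kd2, ... (list truncated; more exist).
White has legal moves and is not in check → neither.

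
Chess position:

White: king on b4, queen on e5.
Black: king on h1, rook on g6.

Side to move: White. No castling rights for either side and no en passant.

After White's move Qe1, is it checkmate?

After Qe1: black king on h1; in check: yes, from the white queen on e1.
Black has 3 legal replies: Kh2, Kg2, Rg1.
In check but a legal move exists → not checkmate.

no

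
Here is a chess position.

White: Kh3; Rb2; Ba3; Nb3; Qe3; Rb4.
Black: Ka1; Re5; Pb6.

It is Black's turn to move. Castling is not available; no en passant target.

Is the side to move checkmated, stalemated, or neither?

checkmate

Black to move; black king on a1.
In check: yes, from the white knight on b3.
King squares — b1: attacked by Rb2; a2: attacked by Rb2; b2: attacked by Ba3.
Legal moves for Black: none.
In check with no legal moves → checkmate.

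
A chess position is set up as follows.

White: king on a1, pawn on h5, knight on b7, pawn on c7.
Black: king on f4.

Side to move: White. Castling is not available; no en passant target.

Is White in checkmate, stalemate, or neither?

White to move; white king on a1.
In check: no.
Legal moves for White: Nd8, Nd6, Nc5, Na5, Kb2, Ka2, Kb1, c8=Q, c8=R, c8=B, c8=N, h6.
White has 12 legal moves and is not in check → neither.

neither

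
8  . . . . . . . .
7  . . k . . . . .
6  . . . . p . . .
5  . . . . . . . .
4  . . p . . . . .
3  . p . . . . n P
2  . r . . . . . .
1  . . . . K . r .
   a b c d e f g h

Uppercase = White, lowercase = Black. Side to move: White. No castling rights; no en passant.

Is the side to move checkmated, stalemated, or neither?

checkmate

White to move; white king on e1.
In check: yes, from the black rook on g1.
King squares — d1: attacked by Rg1; f1: attacked by Rg1; d2: attacked by Rb2; e2: attacked by Rb2; f2: attacked by Rb2.
Legal moves for White: none.
In check with no legal moves → checkmate.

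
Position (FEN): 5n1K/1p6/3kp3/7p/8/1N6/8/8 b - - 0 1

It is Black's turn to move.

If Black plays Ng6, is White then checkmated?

After Ng6: white king on h8; in check: yes, from the black knight on g6.
White has 3 legal replies: Kg8, Kh7, Kg7.
In check but a legal move exists → not checkmate.

no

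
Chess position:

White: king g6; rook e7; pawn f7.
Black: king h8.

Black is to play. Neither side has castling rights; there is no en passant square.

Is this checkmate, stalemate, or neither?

Black to move; black king on h8.
In check: no.
King squares — g7: attacked by Kg6; h7: attacked by Kg6; g8: attacked by Pf7.
Legal moves for Black: none.
Not in check and no legal moves → stalemate.

stalemate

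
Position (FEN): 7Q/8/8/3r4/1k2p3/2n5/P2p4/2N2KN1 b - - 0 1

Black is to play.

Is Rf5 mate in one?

no

After Rf5: white king on f1; in check: yes, from the black rook on f5.
White has 2 legal replies: Kg2, Nf3.
In check but a legal move exists → not checkmate.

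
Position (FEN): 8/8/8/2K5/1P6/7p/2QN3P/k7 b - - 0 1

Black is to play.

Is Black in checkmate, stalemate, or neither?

Black to move; black king on a1.
In check: no.
King squares — b1: attacked by Qc2; a2: attacked by Qc2; b2: attacked by Qc2.
Legal moves for Black: none.
Not in check and no legal moves → stalemate.

stalemate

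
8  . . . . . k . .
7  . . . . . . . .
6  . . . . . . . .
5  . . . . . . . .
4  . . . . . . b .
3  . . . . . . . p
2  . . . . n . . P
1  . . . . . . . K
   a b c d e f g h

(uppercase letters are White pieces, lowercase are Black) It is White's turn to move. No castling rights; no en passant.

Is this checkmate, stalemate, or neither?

White to move; white king on h1.
In check: no.
King squares — g1: attacked by Ne2; g2: attacked by Ph3; h2: own pawn.
Legal moves for White: none.
Not in check and no legal moves → stalemate.

stalemate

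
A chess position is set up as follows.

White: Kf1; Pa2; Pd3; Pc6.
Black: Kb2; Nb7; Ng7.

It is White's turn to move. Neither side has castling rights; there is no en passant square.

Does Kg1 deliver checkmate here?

After Kg1: black king on b2; in check: no.
Black is not in check, so this cannot be checkmate.

no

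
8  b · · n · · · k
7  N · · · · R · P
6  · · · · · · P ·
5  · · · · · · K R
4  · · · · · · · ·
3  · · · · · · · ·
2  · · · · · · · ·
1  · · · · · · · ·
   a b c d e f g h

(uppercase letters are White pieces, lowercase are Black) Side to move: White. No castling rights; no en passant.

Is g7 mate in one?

After g7: black king on h8; in check: yes, from the white pawn on g7.
King squares — g7: attacked by Rf7; h7: attacked by Rh5; g8: attacked by Ph7.
Black has no legal moves → checkmate.

yes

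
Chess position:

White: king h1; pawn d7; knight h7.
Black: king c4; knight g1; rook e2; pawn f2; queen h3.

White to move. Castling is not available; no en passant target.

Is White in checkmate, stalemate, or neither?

checkmate

White to move; white king on h1.
In check: yes, from the black queen on h3.
King squares — g1: attacked by Pf2; g2: attacked by Qh3; h2: attacked by Qh3.
Legal moves for White: none.
In check with no legal moves → checkmate.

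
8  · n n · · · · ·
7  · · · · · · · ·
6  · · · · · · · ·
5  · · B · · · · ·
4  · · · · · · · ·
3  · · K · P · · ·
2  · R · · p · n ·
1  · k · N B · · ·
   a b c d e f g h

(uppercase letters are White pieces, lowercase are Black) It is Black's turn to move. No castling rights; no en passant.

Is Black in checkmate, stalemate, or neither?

neither

Black to move; black king on b1.
In check: yes, from the white rook on b2.
Legal moves for Black: Kc1, Ka1.
Black is in check but has 2 legal moves → neither.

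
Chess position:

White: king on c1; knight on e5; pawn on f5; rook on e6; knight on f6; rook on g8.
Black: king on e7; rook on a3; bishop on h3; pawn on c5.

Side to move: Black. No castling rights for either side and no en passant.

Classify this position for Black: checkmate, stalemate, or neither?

checkmate

Black to move; black king on e7.
In check: yes, from the white rook on e6.
King squares — d6: attacked by Re6; e6: attacked by Pf5; f6: attacked by Re6; d7: attacked by Ne5; f7: attacked by Ne5; d8: attacked by Rg8; e8: attacked by Re6; f8: attacked by Rg8.
Legal moves for Black: none.
In check with no legal moves → checkmate.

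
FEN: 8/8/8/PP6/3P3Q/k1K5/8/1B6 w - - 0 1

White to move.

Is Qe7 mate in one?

After Qe7: black king on a3; in check: yes, from the white queen on e7.
Black has 1 legal reply: Ka4.
In check but a legal move exists → not checkmate.

no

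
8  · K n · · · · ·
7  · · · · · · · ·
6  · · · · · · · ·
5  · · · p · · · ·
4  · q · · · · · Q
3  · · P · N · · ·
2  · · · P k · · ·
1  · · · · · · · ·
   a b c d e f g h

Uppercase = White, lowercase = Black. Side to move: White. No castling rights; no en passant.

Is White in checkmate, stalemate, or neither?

White to move; white king on b8.
In check: yes, from the black queen on b4.
King squares — a7: attacked by Nc8; b7: attacked by Qb4; c7: available; a8: available; c8: available.
Legal moves for White: Kxc8, Ka8, Kc7, Qxb4, cxb4.
White is in check but has 5 legal moves → neither.

neither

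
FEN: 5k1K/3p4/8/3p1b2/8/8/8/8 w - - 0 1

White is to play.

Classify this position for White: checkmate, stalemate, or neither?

White to move; white king on h8.
In check: no.
King squares — g7: attacked by Kf8; h7: attacked by Bf5; g8: attacked by Kf8.
Legal moves for White: none.
Not in check and no legal moves → stalemate.

stalemate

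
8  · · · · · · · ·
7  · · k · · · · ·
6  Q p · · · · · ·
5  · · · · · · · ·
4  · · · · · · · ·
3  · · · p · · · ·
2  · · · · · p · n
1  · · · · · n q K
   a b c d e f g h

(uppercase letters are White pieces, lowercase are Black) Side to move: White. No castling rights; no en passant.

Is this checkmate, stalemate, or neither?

White to move; white king on h1.
In check: yes, from the black queen on g1.
King squares — g1: attacked by Pf2; g2: attacked by Qg1; h2: attacked by Nf1.
Legal moves for White: none.
In check with no legal moves → checkmate.

checkmate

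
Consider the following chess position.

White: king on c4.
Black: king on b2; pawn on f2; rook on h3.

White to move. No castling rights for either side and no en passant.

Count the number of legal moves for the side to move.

White to move; king on c4.
In check: no.
Legal moves: Kd5, Kc5, Kb5, Kd4, Kb4.
Count: 5.

5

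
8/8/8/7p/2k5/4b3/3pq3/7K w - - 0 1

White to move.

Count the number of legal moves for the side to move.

0

White to move; king on h1.
In check: no.
Legal moves: none.
Count: 0.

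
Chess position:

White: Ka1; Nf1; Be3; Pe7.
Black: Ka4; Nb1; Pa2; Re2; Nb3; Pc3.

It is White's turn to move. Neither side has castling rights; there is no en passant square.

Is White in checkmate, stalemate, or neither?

White to move; white king on a1.
In check: yes, from the black knight on b3.
King squares — b1: attacked by Pa2; a2: attacked by Re2; b2: attacked by Re2.
Legal moves for White: none.
In check with no legal moves → checkmate.

checkmate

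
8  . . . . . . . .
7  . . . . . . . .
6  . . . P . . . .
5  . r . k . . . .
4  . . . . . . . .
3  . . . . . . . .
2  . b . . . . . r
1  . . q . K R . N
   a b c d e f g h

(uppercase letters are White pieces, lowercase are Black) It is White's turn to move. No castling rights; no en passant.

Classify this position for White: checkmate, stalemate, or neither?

White to move; white king on e1.
In check: yes, from the black queen on c1.
King squares — d1: attacked by Qc1; f1: own rook; d2: attacked by Qc1; e2: attacked by Rh2; f2: attacked by Rh2.
Legal moves for White: none.
In check with no legal moves → checkmate.

checkmate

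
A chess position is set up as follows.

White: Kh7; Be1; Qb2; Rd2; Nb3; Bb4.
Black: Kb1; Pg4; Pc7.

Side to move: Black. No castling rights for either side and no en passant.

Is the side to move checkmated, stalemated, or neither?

Black to move; black king on b1.
In check: yes, from the white queen on b2.
King squares — a1: attacked by Qb2; c1: attacked by Qb2; a2: attacked by Qb2; b2: attacked by Rd2; c2: attacked by Qb2.
Legal moves for Black: none.
In check with no legal moves → checkmate.

checkmate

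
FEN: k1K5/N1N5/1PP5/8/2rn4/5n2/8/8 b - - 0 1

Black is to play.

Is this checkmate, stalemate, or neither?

Black to move; black king on a8.
In check: yes, from the white knight on c7.
King squares — a7: attacked by Pb6; b7: attacked by Pc6; b8: attacked by Kc8.
Legal moves for Black: none.
In check with no legal moves → checkmate.

checkmate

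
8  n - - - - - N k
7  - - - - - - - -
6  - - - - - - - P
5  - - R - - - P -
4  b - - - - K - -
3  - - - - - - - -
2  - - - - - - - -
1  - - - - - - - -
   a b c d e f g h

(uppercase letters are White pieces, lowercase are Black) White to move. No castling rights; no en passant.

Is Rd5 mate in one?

After Rd5: black king on h8; in check: no.
Black is not in check, so this cannot be checkmate.

no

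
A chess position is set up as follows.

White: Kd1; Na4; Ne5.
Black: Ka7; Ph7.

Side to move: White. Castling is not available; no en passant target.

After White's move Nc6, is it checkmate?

After Nc6: black king on a7; in check: yes, from the white knight on c6.
Black has 3 legal replies: Ka8, Kb7, Ka6.
In check but a legal move exists → not checkmate.

no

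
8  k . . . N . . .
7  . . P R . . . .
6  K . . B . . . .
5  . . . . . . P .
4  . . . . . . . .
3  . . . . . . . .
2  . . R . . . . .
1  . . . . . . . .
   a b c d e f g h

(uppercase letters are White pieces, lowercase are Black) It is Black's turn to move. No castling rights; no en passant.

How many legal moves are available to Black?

0

Black to move; king on a8.
In check: no.
Legal moves: none.
Count: 0.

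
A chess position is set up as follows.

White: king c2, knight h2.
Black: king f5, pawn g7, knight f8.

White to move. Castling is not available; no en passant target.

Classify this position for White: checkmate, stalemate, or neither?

neither

White to move; white king on c2.
In check: no.
Legal moves for White: Ng4, Nf3, Nf1, Kd3, Kc3, Kb3, Kd2, Kb2, Kd1, Kc1, Kb1.
White has 11 legal moves and is not in check → neither.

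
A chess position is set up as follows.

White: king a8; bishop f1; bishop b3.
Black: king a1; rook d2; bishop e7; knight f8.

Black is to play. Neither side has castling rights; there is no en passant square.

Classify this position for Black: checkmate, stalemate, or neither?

Black to move; black king on a1.
In check: no.
Legal moves for Black include: Nh7, Nd7, Ng6, Ne6, Bd8, Bf6, Bd6, Bg5, Bc5, Bh4, Bb4, Ba3, Rd8+, Rd7, Rd6, Rd5, Rd4, Rd3, ... (list truncated; more exist).
Black has legal moves and is not in check → neither.

neither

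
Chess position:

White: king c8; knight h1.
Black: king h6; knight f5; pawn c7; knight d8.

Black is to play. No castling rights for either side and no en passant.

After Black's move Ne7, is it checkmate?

no

After Ne7: white king on c8; in check: yes, from the black knight on e7.
White has 4 legal replies: Kxd8, Kb8, Kd7, Kxc7.
In check but a legal move exists → not checkmate.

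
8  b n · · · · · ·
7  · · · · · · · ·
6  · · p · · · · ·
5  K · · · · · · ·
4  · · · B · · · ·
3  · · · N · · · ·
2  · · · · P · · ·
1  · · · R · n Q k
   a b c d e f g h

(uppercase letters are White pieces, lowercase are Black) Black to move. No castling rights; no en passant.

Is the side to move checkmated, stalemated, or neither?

Black to move; black king on h1.
In check: yes, from the white queen on g1.
King squares — g1: attacked by Bd4; g2: attacked by Qg1; h2: attacked by Qg1.
Legal moves for Black: none.
In check with no legal moves → checkmate.

checkmate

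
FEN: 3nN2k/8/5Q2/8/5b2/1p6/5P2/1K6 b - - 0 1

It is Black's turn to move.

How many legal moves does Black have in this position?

2

Black to move; king on h8.
In check: yes, from the white queen on f6.
Legal moves: Kg8, Kh7.
Count: 2.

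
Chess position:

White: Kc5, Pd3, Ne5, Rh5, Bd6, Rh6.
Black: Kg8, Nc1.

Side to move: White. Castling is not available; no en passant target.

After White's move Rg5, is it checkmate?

yes

After Rg5: black king on g8; in check: yes, from the white rook on g5.
King squares — f7: attacked by Ne5; g7: attacked by Rg5; h7: attacked by Rh6; f8: attacked by Bd6; h8: attacked by Rh6.
Black has no legal moves → checkmate.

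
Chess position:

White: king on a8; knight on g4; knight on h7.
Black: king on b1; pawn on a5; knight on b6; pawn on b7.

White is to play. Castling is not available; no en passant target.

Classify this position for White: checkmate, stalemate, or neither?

neither

White to move; white king on a8.
In check: yes, from the black knight on b6.
King squares — a7: available; b7: available; b8: available.
Legal moves for White: Kb8, Kxb7, Ka7.
White is in check but has 3 legal moves → neither.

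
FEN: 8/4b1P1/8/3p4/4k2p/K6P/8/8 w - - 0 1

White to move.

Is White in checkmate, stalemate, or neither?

neither

White to move; white king on a3.
In check: yes, from the black bishop on e7.
Legal moves for White: Ka4, Kb3, Kb2, Ka2.
White is in check but has 4 legal moves → neither.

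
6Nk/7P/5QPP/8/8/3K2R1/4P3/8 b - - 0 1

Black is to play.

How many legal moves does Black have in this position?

0

Black to move; king on h8.
In check: yes, from the white queen on f6.
Legal moves: none.
Count: 0.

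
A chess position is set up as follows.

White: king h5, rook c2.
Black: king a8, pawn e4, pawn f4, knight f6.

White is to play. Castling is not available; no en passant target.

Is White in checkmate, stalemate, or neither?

neither

White to move; white king on h5.
In check: yes, from the black knight on f6.
King squares — g4: attacked by Nf6; h4: available; g5: available; g6: available; h6: available.
Legal moves for White: Kh6, Kg6, Kg5, Kh4.
White is in check but has 4 legal moves → neither.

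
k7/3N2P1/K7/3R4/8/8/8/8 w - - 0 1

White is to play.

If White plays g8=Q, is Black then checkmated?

After g8=Q: black king on a8; in check: yes, from the white queen on g8.
King squares — a7: attacked by Ka6; b7: attacked by Ka6; b8: attacked by Nd7.
Black has no legal moves → checkmate.

yes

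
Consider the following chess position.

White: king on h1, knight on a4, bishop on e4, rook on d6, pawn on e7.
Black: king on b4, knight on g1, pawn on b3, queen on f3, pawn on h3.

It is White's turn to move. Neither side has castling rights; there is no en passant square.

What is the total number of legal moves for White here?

White to move; king on h1.
In check: yes, from the black queen on f3.
Legal moves: Kh2, Kxg1, Bxf3.
Count: 3.

3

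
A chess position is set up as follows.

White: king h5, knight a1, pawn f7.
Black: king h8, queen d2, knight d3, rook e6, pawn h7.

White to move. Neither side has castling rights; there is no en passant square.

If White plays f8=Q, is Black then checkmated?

After f8=Q: black king on h8; in check: yes, from the white queen on f8.
King squares — g7: attacked by Qf8; h7: own pawn; g8: attacked by Qf8.
Black has no legal moves → checkmate.

yes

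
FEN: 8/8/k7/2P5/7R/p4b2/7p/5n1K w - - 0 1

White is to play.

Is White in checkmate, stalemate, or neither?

checkmate

White to move; white king on h1.
In check: yes, from the black bishop on f3.
King squares — g1: attacked by Ph2; g2: attacked by Bf3; h2: attacked by Nf1.
Legal moves for White: none.
In check with no legal moves → checkmate.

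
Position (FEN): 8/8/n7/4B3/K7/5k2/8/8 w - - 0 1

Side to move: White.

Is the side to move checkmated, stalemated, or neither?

White to move; white king on a4.
In check: no.
Legal moves for White: Bh8, Bb8, Bg7, Bc7, Bf6, Bd6, Bf4, Bd4, Bg3, Bc3, Bh2, Bb2, Ba1, Kb5, Ka5, Kb3, Ka3.
White has 17 legal moves and is not in check → neither.

neither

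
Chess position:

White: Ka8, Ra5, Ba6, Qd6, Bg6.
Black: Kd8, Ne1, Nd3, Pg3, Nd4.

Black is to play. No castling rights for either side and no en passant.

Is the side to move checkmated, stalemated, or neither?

Black to move; black king on d8.
In check: yes, from the white queen on d6.
King squares — c7: attacked by Qd6; d7: attacked by Qd6; e7: attacked by Qd6; c8: attacked by Ba6; e8: attacked by Bg6.
Legal moves for Black: none.
In check with no legal moves → checkmate.

checkmate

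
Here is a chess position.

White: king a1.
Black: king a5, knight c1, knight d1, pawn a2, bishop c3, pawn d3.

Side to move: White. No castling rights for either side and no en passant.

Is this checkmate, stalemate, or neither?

White to move; white king on a1.
In check: yes, from the black bishop on c3.
King squares — b1: attacked by Pa2; a2: attacked by Nc1; b2: attacked by Nd1.
Legal moves for White: none.
In check with no legal moves → checkmate.

checkmate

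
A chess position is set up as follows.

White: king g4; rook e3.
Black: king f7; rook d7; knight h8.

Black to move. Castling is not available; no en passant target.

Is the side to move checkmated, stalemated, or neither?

neither

Black to move; black king on f7.
In check: no.
Legal moves for Black: Ng6, Kg8, Kf8, Kg7, Kg6, Kf6, Rd8, Re7, Rc7, Rb7, Ra7, Rd6, Rd5, Rd4+, Rd3, Rd2, Rd1.
Black has 17 legal moves and is not in check → neither.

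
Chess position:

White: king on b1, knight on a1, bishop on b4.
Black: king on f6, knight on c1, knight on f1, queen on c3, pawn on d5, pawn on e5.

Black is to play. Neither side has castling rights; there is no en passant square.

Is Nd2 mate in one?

After Nd2: white king on b1; in check: yes, from the black knight on d2.
King squares — a1: own knight; c1: attacked by Qc3; a2: attacked by Nc1; b2: attacked by Qc3; c2: attacked by Qc3.
White has no legal moves → checkmate.

yes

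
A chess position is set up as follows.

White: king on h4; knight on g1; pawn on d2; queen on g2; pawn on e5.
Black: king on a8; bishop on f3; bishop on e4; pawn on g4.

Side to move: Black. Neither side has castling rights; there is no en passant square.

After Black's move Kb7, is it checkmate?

After Kb7: white king on h4; in check: no.
White is not in check, so this cannot be checkmate.

no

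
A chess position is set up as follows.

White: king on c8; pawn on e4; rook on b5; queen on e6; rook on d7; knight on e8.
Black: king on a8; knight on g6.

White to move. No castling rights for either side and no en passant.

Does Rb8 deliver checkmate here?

After Rb8: black king on a8; in check: yes, from the white rook on b8.
King squares — a7: attacked by Rd7; b7: attacked by Rd7; b8: attacked by Kc8.
Black has no legal moves → checkmate.

yes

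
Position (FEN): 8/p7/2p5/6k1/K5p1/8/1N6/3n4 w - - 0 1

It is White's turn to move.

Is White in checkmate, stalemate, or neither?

White to move; white king on a4.
In check: no.
Legal moves for White: Ka5, Kb4, Kb3, Ka3, Nc4, Nd3, Nxd1.
White has 7 legal moves and is not in check → neither.

neither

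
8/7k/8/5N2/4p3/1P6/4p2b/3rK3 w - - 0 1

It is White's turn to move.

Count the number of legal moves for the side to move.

2

White to move; king on e1.
In check: yes, from the black rook on d1.
Legal moves: Kf2, Kxe2.
Count: 2.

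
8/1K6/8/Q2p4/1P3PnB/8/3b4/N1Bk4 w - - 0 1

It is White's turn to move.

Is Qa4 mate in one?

no

After Qa4: black king on d1; in check: yes, from the white queen on a4.
Black has 2 legal replies: Ke2, Kxc1.
In check but a legal move exists → not checkmate.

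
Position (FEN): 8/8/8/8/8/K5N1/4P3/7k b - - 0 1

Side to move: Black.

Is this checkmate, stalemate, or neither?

neither

Black to move; black king on h1.
In check: yes, from the white knight on g3.
Legal moves for Black: Kh2, Kg2, Kg1.
Black is in check but has 3 legal moves → neither.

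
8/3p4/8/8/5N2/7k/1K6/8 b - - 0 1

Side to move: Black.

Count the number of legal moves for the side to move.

Black to move; king on h3.
In check: yes, from the white knight on f4.
Legal moves: Kh4, Kg4, Kg3, Kh2.
Count: 4.

4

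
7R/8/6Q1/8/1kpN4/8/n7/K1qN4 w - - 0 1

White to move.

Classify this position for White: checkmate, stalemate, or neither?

neither

White to move; white king on a1.
In check: yes, from the black queen on c1.
King squares — b1: attacked by Qc1; a2: available; b2: attacked by Qc1.
Legal moves for White: Kxa2, Qb1+.
White is in check but has 2 legal moves → neither.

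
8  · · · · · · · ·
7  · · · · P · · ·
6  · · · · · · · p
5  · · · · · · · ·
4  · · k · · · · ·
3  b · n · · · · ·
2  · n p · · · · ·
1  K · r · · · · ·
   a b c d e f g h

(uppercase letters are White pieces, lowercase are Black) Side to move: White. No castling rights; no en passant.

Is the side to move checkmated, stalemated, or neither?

checkmate

White to move; white king on a1.
In check: yes, from the black rook on c1.
King squares — b1: attacked by Rc1; a2: attacked by Nc3; b2: attacked by Ba3.
Legal moves for White: none.
In check with no legal moves → checkmate.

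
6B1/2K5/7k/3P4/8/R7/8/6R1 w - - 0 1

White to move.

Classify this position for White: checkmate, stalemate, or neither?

neither

White to move; white king on c7.
In check: no.
Legal moves for White include: Bh7, Bf7, Be6, Kd8, Kc8, Kb8, Kd7, Kb7, Kd6, Kc6, Kb6, Ra8, Ra7, Ra6+, Ra5, Ra4, Rh3#, Rag3, ... (list truncated; more exist).
White has legal moves and is not in check → neither.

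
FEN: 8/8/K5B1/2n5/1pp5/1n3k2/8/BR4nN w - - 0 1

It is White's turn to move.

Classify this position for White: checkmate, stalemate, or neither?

neither

White to move; white king on a6.
In check: yes, from the black knight on c5.
Legal moves for White: Ka7, Kb6, Kb5.
White is in check but has 3 legal moves → neither.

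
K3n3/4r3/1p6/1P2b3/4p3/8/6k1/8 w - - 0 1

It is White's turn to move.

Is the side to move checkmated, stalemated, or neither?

White to move; white king on a8.
In check: no.
King squares — a7: attacked by Re7; b7: attacked by Re7; b8: attacked by Be5.
Legal moves for White: none.
Not in check and no legal moves → stalemate.

stalemate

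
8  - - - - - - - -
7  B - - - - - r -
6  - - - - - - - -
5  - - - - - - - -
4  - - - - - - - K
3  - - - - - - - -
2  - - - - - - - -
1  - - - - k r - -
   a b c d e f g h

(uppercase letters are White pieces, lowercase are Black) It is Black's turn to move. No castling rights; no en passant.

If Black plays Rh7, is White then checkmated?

no

After Rh7: white king on h4; in check: yes, from the black rook on h7.
White has 3 legal replies: Kg5, Kg4, Kg3.
In check but a legal move exists → not checkmate.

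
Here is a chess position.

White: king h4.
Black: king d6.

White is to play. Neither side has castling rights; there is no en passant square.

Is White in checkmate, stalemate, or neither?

neither

White to move; white king on h4.
In check: no.
Legal moves for White: Kh5, Kg5, Kg4, Kh3, Kg3.
White has 5 legal moves and is not in check → neither.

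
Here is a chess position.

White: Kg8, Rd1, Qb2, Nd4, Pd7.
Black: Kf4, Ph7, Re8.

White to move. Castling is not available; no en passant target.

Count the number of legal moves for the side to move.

White to move; king on g8.
In check: yes, from the black rook on e8.
Legal moves: Kxh7, Kg7, Kf7, dxe8=Q, dxe8=R, dxe8=B, dxe8=N.
Count: 7.

7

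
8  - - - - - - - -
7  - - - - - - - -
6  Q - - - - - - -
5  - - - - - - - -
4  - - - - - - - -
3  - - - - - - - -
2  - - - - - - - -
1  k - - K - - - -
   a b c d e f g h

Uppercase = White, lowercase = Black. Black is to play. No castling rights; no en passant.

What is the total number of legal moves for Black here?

Black to move; king on a1.
In check: yes, from the white queen on a6.
Legal moves: Kb2, Kb1.
Count: 2.

2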